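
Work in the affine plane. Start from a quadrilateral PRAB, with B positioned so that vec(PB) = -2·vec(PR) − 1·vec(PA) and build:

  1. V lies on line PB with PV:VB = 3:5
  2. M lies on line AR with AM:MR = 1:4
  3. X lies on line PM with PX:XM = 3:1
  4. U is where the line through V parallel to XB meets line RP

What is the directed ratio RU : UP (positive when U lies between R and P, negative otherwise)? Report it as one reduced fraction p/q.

RU:UP = -319/63

Choose coordinates P = (0, 0), R = (1, 0), A = (0, 1), B = (-2, -1).
1. V lies on line PB with PV:VB = 3:5 ⇒ V = (-3/4, -3/8)
2. M lies on line AR with AM:MR = 1:4 ⇒ M = (1/5, 4/5)
3. X lies on line PM with PX:XM = 3:1 ⇒ X = (3/20, 3/5)
4. U is where the line through V parallel to XB meets line RP ⇒ U = (-63/256, 0)
U = R + t·(P−R) with t = 319/256, so RU:UP = t:(1−t) = 319/256:-63/256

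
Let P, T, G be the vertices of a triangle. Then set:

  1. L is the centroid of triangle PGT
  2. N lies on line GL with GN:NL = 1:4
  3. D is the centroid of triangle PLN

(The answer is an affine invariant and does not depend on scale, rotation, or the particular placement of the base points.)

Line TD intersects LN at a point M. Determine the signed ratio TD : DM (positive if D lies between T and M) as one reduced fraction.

Set P = (0, 0), T = (1, 0), G = (0, 1); any affine frame gives the same invariant.
1. L is the centroid of triangle PGT ⇒ L = (1/3, 1/3)
2. N lies on line GL with GN:NL = 1:4 ⇒ N = (1/15, 13/15)
3. D is the centroid of triangle PLN ⇒ D = (2/15, 2/5)
line TD meets LN at M = (7/20, 3/10)
D = T + t·(M−T) with t = 4/3, so TD:DM = 4/3:-1/3

TD:DM = -4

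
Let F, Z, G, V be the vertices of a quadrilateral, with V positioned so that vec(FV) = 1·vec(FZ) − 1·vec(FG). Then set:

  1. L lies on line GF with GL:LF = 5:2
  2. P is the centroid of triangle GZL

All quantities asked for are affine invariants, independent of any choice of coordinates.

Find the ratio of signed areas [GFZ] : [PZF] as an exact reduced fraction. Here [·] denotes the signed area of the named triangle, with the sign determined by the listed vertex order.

[GFZ]:[PZF] = -7/3

Assign F = (0, 0), Z = (1, 0), G = (0, 1), V = (1, -1) — the answer is frame-independent, so this choice is without loss of generality.
1. L lies on line GF with GL:LF = 5:2 ⇒ L = (0, 2/7)
2. P is the centroid of triangle GZL ⇒ P = (1/3, 3/7)
2·[GFZ] = 1, 2·[PZF] = -3/7
[GFZ]:[PZF] = 1:-3/7 = -7/3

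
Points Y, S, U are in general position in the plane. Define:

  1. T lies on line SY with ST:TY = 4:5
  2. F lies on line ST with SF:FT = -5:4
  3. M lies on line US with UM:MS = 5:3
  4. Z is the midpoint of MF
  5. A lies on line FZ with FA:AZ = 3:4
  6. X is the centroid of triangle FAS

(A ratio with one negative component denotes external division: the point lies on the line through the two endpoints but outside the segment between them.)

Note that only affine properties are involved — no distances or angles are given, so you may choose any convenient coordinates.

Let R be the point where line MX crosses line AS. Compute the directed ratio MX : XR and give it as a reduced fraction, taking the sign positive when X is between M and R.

MX:XR = -12

Set Y = (0, 0), S = (1, 0), U = (0, 1); any affine frame gives the same invariant.
1. T lies on line SY with ST:TY = 4:5 ⇒ T = (5/9, 0)
2. F lies on line ST with SF:FT = -5:4 ⇒ F = (-11/9, 0)
3. M lies on line US with UM:MS = 5:3 ⇒ M = (5/8, 3/8)
4. Z is the midpoint of MF ⇒ Z = (-43/144, 3/16)
5. A lies on line FZ with FA:AZ = 3:4 ⇒ A = (-119/144, 9/112)
6. X is the centroid of triangle FAS ⇒ X = (-151/432, 3/112)
line MX meets AS at R = (-1391/5184, 25/448)
X = M + t·(R−M) with t = 12/11, so MX:XR = 12/11:-1/11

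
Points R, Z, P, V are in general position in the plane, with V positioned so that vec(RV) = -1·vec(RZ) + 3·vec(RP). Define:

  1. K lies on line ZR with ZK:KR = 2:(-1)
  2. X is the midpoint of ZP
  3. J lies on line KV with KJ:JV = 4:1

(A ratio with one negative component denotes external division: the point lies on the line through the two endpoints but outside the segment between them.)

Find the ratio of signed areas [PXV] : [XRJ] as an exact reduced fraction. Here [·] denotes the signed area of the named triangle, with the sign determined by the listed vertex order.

Set R = (0, 0), Z = (1, 0), P = (0, 1), V = (-1, 3); any affine frame gives the same invariant.
1. K lies on line ZR with ZK:KR = 2:(-1) ⇒ K = (-1, 0)
2. X is the midpoint of ZP ⇒ X = (1/2, 1/2)
3. J lies on line KV with KJ:JV = 4:1 ⇒ J = (-1, 12/5)
2·[PXV] = 1/2, 2·[XRJ] = -17/10
[PXV]:[XRJ] = 1/2:-17/10 = -5/17

[PXV]:[XRJ] = -5/17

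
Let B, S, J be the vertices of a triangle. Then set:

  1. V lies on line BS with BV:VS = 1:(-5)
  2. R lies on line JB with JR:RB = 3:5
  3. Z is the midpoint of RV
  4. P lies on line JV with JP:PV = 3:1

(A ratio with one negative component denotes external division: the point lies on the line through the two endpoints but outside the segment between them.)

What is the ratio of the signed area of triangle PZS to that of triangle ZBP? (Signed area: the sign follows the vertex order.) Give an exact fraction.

Choose coordinates B = (0, 0), S = (1, 0), J = (0, 1).
1. V lies on line BS with BV:VS = 1:(-5) ⇒ V = (-1/4, 0)
2. R lies on line JB with JR:RB = 3:5 ⇒ R = (0, 5/8)
3. Z is the midpoint of RV ⇒ Z = (-1/8, 5/16)
4. P lies on line JV with JP:PV = 3:1 ⇒ P = (-3/16, 1/4)
2·[PZS] = -23/256, 2·[ZBP] = -7/256
[PZS]:[ZBP] = -23/256:-7/256 = 23/7

[PZS]:[ZBP] = 23/7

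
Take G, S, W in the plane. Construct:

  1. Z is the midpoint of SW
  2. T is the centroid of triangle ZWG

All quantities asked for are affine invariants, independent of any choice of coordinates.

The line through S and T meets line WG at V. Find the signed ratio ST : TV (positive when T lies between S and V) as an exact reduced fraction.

ST:TV = 5

Work in coordinates with G = (0, 0), S = (1, 0), W = (0, 1).
1. Z is the midpoint of SW ⇒ Z = (1/2, 1/2)
2. T is the centroid of triangle ZWG ⇒ T = (1/6, 1/2)
line ST meets WG at V = (0, 3/5)
T = S + t·(V−S) with t = 5/6, so ST:TV = 5/6:1/6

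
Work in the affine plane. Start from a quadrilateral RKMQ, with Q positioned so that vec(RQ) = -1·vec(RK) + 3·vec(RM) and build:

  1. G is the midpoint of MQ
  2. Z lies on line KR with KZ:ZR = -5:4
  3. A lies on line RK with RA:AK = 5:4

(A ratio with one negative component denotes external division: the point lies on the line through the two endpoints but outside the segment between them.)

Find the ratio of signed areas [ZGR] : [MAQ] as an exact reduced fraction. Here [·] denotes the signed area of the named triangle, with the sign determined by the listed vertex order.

[ZGR]:[MAQ] = -72

Work in coordinates with R = (0, 0), K = (1, 0), M = (0, 1), Q = (-1, 3).
1. G is the midpoint of MQ ⇒ G = (-1/2, 2)
2. Z lies on line KR with KZ:ZR = -5:4 ⇒ Z = (-4, 0)
3. A lies on line RK with RA:AK = 5:4 ⇒ A = (5/9, 0)
2·[ZGR] = -8, 2·[MAQ] = 1/9
[ZGR]:[MAQ] = -8:1/9 = -72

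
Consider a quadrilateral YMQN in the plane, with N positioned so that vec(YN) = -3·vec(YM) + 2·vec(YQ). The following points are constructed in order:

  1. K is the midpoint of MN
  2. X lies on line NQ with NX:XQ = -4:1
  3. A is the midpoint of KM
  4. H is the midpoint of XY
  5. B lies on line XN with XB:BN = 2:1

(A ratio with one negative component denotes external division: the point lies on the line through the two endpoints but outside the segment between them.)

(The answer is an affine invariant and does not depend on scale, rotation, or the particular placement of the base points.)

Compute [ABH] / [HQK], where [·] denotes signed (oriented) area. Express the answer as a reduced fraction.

Set Y = (0, 0), M = (1, 0), Q = (0, 1), N = (-3, 2); any affine frame gives the same invariant.
1. K is the midpoint of MN ⇒ K = (-1, 1)
2. X lies on line NQ with NX:XQ = -4:1 ⇒ X = (1, 2/3)
3. A is the midpoint of KM ⇒ A = (0, 1/2)
4. H is the midpoint of XY ⇒ H = (1/2, 1/3)
5. B lies on line XN with XB:BN = 2:1 ⇒ B = (-5/3, 14/9)
2·[ABH] = -1/4, 2·[HQK] = 2/3
[ABH]:[HQK] = -1/4:2/3 = -3/8

[ABH]:[HQK] = -3/8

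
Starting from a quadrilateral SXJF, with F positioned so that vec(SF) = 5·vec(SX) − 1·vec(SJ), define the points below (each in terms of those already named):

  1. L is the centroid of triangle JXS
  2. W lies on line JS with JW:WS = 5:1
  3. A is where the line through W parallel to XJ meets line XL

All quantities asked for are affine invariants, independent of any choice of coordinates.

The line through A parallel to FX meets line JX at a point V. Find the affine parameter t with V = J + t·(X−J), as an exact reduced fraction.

t = 4/9

Assign S = (0, 0), X = (1, 0), J = (0, 1), F = (5, -1) — the answer is frame-independent, so this choice is without loss of generality.
1. L is the centroid of triangle JXS ⇒ L = (1/3, 1/3)
2. W lies on line JS with JW:WS = 5:1 ⇒ W = (0, 1/6)
3. A is where the line through W parallel to XJ meets line XL ⇒ A = (-2/3, 5/6)
through A parallel to FX: direction (-4, 1); meets JX at V = (4/9, 5/9)
V = J + t·(X−J) with t = 4/9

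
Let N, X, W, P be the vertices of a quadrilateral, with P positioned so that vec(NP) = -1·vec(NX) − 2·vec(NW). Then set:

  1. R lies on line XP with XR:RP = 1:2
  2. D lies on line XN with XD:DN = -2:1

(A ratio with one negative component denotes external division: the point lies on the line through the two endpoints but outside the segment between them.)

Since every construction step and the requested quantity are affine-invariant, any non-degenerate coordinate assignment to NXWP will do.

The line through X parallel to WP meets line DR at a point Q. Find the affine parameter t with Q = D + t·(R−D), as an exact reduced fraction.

t = 9/7

Work in coordinates with N = (0, 0), X = (1, 0), W = (0, 1), P = (-1, -2).
1. R lies on line XP with XR:RP = 1:2 ⇒ R = (1/3, -2/3)
2. D lies on line XN with XD:DN = -2:1 ⇒ D = (-1, 0)
through X parallel to WP: direction (-1, -3); meets DR at Q = (5/7, -6/7)
Q = D + t·(R−D) with t = 9/7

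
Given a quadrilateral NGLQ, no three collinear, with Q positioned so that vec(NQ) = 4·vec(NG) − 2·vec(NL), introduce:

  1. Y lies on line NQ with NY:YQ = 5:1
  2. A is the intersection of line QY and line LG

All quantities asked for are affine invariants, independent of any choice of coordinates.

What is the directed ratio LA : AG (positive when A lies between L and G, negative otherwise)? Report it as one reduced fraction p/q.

Set N = (0, 0), G = (1, 0), L = (0, 1), Q = (4, -2); any affine frame gives the same invariant.
1. Y lies on line NQ with NY:YQ = 5:1 ⇒ Y = (10/3, -5/3)
2. A is the intersection of line QY and line LG ⇒ A = (2, -1)
A = L + t·(G−L) with t = 2, so LA:AG = t:(1−t) = 2:-1

LA:AG = -2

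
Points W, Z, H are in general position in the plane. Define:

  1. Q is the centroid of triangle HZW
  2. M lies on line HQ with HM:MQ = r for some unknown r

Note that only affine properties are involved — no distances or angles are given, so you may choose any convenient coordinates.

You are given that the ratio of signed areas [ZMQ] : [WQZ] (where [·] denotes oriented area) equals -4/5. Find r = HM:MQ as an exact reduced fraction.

r = 1/4

Assign W = (0, 0), Z = (1, 0), H = (0, 1) — the answer is frame-independent, so this choice is without loss of generality.
1. Q is the centroid of triangle HZW ⇒ Q = (1/3, 1/3)
2. With HM:MQ = r, write λ = r/(r+1) so M = H + λ·(Q−H); M is affine-linear in λ
Every point depending on M is an affine combination of M and λ-independent points, so each such coordinate is linear in λ; the λ² term in each signed area is a multiple of (Q−H)×(Q−H) = 0, so 2·[ZMQ] and 2·[WQZ] are each linear in λ. Evaluating at λ=0 and λ=1:
  2·[ZMQ] = -1/3·λ + 1/3,   2·[WQZ] = -1/3
So [ZMQ]:[WQZ] = (-1/3·λ + 1/3) / (-1/3). Setting this equal to -4/5:
  -1/3·λ + 1/3 = -4/5·(-1/3)  ⇒  λ = 1/5
Then r = λ/(1−λ) = (1/5)/(4/5) = 1/4. Check: with r = 1/4, M = (1/15, 13/15) and [ZMQ]:[WQZ] = -4/5 as required.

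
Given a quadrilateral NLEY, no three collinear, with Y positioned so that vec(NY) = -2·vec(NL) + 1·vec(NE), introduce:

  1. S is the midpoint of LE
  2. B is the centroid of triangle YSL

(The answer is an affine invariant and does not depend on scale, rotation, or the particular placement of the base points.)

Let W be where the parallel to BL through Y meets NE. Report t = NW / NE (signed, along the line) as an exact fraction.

Work in coordinates with N = (0, 0), L = (1, 0), E = (0, 1), Y = (-2, 1).
1. S is the midpoint of LE ⇒ S = (1/2, 1/2)
2. B is the centroid of triangle YSL ⇒ B = (-1/6, 1/2)
through Y parallel to BL: direction (7/6, -1/2); meets NE at W = (0, 1/7)
W = N + t·(E−N) with t = 1/7

t = 1/7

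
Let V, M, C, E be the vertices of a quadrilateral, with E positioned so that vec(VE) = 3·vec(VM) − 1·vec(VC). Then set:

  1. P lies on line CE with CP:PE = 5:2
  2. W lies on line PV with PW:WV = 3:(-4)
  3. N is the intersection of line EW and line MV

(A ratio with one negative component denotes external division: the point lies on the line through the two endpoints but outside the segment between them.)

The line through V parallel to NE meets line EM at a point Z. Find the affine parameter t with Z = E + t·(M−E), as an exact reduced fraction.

t = 24/29

Work in coordinates with V = (0, 0), M = (1, 0), C = (0, 1), E = (3, -1).
1. P lies on line CE with CP:PE = 5:2 ⇒ P = (15/7, -3/7)
2. W lies on line PV with PW:WV = 3:(-4) ⇒ W = (60/7, -12/7)
3. N is the intersection of line EW and line MV ⇒ N = (-24/5, 0)
through V parallel to NE: direction (39/5, -1); meets EM at Z = (39/29, -5/29)
Z = E + t·(M−E) with t = 24/29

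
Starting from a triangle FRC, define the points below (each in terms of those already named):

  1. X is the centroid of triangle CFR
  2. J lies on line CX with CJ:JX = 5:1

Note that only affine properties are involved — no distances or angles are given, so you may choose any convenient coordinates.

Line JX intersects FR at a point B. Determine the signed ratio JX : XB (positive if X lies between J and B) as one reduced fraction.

Set F = (0, 0), R = (1, 0), C = (0, 1); any affine frame gives the same invariant.
1. X is the centroid of triangle CFR ⇒ X = (1/3, 1/3)
2. J lies on line CX with CJ:JX = 5:1 ⇒ J = (5/18, 4/9)
line JX meets FR at B = (1/2, 0)
X = J + t·(B−J) with t = 1/4, so JX:XB = 1/4:3/4

JX:XB = 1/3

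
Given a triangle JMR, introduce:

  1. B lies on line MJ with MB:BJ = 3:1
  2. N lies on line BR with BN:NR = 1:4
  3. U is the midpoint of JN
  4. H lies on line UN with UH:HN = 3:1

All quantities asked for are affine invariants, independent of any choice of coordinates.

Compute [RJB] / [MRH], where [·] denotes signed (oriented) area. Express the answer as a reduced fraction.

Assign J = (0, 0), M = (1, 0), R = (0, 1) — the answer is frame-independent, so this choice is without loss of generality.
1. B lies on line MJ with MB:BJ = 3:1 ⇒ B = (1/4, 0)
2. N lies on line BR with BN:NR = 1:4 ⇒ N = (1/5, 1/5)
3. U is the midpoint of JN ⇒ U = (1/10, 1/10)
4. H lies on line UN with UH:HN = 3:1 ⇒ H = (7/40, 7/40)
2·[RJB] = 1/4, 2·[MRH] = 13/20
[RJB]:[MRH] = 1/4:13/20 = 5/13

[RJB]:[MRH] = 5/13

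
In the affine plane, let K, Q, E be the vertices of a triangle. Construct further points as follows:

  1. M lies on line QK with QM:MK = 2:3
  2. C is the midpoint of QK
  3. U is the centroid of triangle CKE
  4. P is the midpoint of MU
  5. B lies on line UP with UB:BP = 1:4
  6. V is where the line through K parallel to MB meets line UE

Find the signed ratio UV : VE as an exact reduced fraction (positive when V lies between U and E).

Work in coordinates with K = (0, 0), Q = (1, 0), E = (0, 1).
1. M lies on line QK with QM:MK = 2:3 ⇒ M = (3/5, 0)
2. C is the midpoint of QK ⇒ C = (1/2, 0)
3. U is the centroid of triangle CKE ⇒ U = (1/6, 1/3)
4. P is the midpoint of MU ⇒ P = (23/60, 1/6)
5. B lies on line UP with UB:BP = 1:4 ⇒ B = (21/100, 3/10)
6. V is where the line through K parallel to MB meets line UE ⇒ V = (13/42, -5/21)
V = U + t·(E−U) with t = -6/7, so UV:VE = t:(1−t) = -6/7:13/7

UV:VE = -6/13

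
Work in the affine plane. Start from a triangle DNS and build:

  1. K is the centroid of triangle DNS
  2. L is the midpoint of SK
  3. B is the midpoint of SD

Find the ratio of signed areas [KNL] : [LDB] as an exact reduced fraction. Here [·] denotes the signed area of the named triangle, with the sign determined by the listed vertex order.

[KNL]:[LDB] = -2

Assign D = (0, 0), N = (1, 0), S = (0, 1) — the answer is frame-independent, so this choice is without loss of generality.
1. K is the centroid of triangle DNS ⇒ K = (1/3, 1/3)
2. L is the midpoint of SK ⇒ L = (1/6, 2/3)
3. B is the midpoint of SD ⇒ B = (0, 1/2)
2·[KNL] = 1/6, 2·[LDB] = -1/12
[KNL]:[LDB] = 1/6:-1/12 = -2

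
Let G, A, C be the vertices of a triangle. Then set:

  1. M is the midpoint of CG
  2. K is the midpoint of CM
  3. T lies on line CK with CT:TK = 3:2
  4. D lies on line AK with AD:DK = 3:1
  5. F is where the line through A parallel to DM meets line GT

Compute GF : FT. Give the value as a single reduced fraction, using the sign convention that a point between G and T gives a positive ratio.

Work in coordinates with G = (0, 0), A = (1, 0), C = (0, 1).
1. M is the midpoint of CG ⇒ M = (0, 1/2)
2. K is the midpoint of CM ⇒ K = (0, 3/4)
3. T lies on line CK with CT:TK = 3:2 ⇒ T = (0, 17/20)
4. D lies on line AK with AD:DK = 3:1 ⇒ D = (1/4, 9/16)
5. F is where the line through A parallel to DM meets line GT ⇒ F = (0, -1/4)
F = G + t·(T−G) with t = -5/17, so GF:FT = t:(1−t) = -5/17:22/17

GF:FT = -5/22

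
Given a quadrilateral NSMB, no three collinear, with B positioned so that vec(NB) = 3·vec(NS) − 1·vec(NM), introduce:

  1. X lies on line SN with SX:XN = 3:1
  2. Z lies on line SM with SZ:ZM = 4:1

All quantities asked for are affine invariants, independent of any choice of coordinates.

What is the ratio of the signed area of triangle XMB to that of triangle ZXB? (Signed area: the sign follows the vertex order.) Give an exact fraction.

Choose coordinates N = (0, 0), S = (1, 0), M = (0, 1), B = (3, -1).
1. X lies on line SN with SX:XN = 3:1 ⇒ X = (1/4, 0)
2. Z lies on line SM with SZ:ZM = 4:1 ⇒ Z = (1/5, 4/5)
2·[XMB] = -5/2, 2·[ZXB] = 43/20
[XMB]:[ZXB] = -5/2:43/20 = -50/43

[XMB]:[ZXB] = -50/43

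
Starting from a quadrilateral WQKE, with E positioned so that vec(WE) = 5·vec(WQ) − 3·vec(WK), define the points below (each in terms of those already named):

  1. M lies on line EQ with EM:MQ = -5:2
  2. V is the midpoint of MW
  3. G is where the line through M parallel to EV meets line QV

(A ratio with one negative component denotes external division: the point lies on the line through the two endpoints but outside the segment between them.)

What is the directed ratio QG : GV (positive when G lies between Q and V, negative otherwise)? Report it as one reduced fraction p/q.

QG:GV = -2/5

Assign W = (0, 0), Q = (1, 0), K = (0, 1), E = (5, -3) — the answer is frame-independent, so this choice is without loss of generality.
1. M lies on line EQ with EM:MQ = -5:2 ⇒ M = (-5/3, 2)
2. V is the midpoint of MW ⇒ V = (-5/6, 1)
3. G is where the line through M parallel to EV meets line QV ⇒ G = (20/9, -2/3)
G = Q + t·(V−Q) with t = -2/3, so QG:GV = t:(1−t) = -2/3:5/3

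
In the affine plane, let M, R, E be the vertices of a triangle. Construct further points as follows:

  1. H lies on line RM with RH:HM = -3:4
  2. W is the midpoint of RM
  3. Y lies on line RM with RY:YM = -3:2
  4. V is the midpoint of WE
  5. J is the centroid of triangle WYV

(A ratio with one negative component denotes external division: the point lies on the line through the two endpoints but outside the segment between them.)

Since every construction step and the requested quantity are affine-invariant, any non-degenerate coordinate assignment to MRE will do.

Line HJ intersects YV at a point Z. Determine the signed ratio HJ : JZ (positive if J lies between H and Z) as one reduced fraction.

HJ:JZ = 31/5

Work in coordinates with M = (0, 0), R = (1, 0), E = (0, 1).
1. H lies on line RM with RH:HM = -3:4 ⇒ H = (4, 0)
2. W is the midpoint of RM ⇒ W = (1/2, 0)
3. Y lies on line RM with RY:YM = -3:2 ⇒ Y = (-2, 0)
4. V is the midpoint of WE ⇒ V = (1/4, 1/2)
5. J is the centroid of triangle WYV ⇒ J = (-5/12, 1/6)
line HJ meets YV at Z = (-35/31, 6/31)
J = H + t·(Z−H) with t = 31/36, so HJ:JZ = 31/36:5/36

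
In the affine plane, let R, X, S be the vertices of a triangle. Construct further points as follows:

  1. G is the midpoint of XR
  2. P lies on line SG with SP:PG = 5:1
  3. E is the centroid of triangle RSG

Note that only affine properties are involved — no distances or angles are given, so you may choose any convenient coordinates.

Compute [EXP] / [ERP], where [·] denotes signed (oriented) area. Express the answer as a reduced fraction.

Set R = (0, 0), X = (1, 0), S = (0, 1); any affine frame gives the same invariant.
1. G is the midpoint of XR ⇒ G = (1/2, 0)
2. P lies on line SG with SP:PG = 5:1 ⇒ P = (5/12, 1/6)
3. E is the centroid of triangle RSG ⇒ E = (1/6, 1/3)
2·[EXP] = -1/18, 2·[ERP] = 1/9
[EXP]:[ERP] = -1/18:1/9 = -1/2

[EXP]:[ERP] = -1/2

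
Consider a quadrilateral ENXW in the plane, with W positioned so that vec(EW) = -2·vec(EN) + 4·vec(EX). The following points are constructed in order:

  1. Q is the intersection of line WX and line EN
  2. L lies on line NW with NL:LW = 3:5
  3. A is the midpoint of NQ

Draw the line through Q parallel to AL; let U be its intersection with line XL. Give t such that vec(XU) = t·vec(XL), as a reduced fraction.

t = 1/7

Set E = (0, 0), N = (1, 0), X = (0, 1), W = (-2, 4); any affine frame gives the same invariant.
1. Q is the intersection of line WX and line EN ⇒ Q = (2/3, 0)
2. L lies on line NW with NL:LW = 3:5 ⇒ L = (-1/8, 3/2)
3. A is the midpoint of NQ ⇒ A = (5/6, 0)
through Q parallel to AL: direction (-23/24, 3/2); meets XL at U = (-1/56, 15/14)
U = X + t·(L−X) with t = 1/7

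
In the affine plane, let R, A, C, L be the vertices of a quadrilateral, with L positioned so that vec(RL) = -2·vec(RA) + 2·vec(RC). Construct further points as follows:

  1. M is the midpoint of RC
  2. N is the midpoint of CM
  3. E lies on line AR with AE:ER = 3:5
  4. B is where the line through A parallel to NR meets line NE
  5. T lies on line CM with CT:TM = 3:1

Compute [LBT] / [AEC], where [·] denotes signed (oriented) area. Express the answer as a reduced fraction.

[LBT]:[AEC] = -31/15

Work in coordinates with R = (0, 0), A = (1, 0), C = (0, 1), L = (-2, 2).
1. M is the midpoint of RC ⇒ M = (0, 1/2)
2. N is the midpoint of CM ⇒ N = (0, 3/4)
3. E lies on line AR with AE:ER = 3:5 ⇒ E = (5/8, 0)
4. B is where the line through A parallel to NR meets line NE ⇒ B = (1, -9/20)
5. T lies on line CM with CT:TM = 3:1 ⇒ T = (0, 5/8)
2·[LBT] = 31/40, 2·[AEC] = -3/8
[LBT]:[AEC] = 31/40:-3/8 = -31/15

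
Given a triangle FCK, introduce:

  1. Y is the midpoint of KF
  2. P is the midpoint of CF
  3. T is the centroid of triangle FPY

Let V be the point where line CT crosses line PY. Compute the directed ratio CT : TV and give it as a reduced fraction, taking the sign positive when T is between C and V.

Work in coordinates with F = (0, 0), C = (1, 0), K = (0, 1).
1. Y is the midpoint of KF ⇒ Y = (0, 1/2)
2. P is the midpoint of CF ⇒ P = (1/2, 0)
3. T is the centroid of triangle FPY ⇒ T = (1/6, 1/6)
line CT meets PY at V = (3/8, 1/8)
T = C + t·(V−C) with t = 4/3, so CT:TV = 4/3:-1/3

CT:TV = -4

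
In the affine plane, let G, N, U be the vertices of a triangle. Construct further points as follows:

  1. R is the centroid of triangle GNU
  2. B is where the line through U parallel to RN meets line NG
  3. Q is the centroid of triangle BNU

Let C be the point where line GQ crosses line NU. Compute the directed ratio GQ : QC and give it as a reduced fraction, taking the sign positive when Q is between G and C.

GQ:QC = -4

Assign G = (0, 0), N = (1, 0), U = (0, 1) — the answer is frame-independent, so this choice is without loss of generality.
1. R is the centroid of triangle GNU ⇒ R = (1/3, 1/3)
2. B is where the line through U parallel to RN meets line NG ⇒ B = (2, 0)
3. Q is the centroid of triangle BNU ⇒ Q = (1, 1/3)
line GQ meets NU at C = (3/4, 1/4)
Q = G + t·(C−G) with t = 4/3, so GQ:QC = 4/3:-1/3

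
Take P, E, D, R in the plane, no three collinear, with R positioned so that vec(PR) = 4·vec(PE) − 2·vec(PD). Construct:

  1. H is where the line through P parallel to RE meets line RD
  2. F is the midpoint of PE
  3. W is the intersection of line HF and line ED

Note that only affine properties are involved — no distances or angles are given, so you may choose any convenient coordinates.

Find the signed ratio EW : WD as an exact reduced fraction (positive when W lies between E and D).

Choose coordinates P = (0, 0), E = (1, 0), D = (0, 1), R = (4, -2).
1. H is where the line through P parallel to RE meets line RD ⇒ H = (12, -8)
2. F is the midpoint of PE ⇒ F = (1/2, 0)
3. W is the intersection of line HF and line ED ⇒ W = (15/7, -8/7)
W = E + t·(D−E) with t = -8/7, so EW:WD = t:(1−t) = -8/7:15/7

EW:WD = -8/15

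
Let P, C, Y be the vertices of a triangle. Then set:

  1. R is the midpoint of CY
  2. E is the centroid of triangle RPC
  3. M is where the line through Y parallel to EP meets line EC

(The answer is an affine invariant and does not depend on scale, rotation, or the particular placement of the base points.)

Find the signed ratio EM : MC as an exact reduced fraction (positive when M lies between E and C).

Work in coordinates with P = (0, 0), C = (1, 0), Y = (0, 1).
1. R is the midpoint of CY ⇒ R = (1/2, 1/2)
2. E is the centroid of triangle RPC ⇒ E = (1/2, 1/6)
3. M is where the line through Y parallel to EP meets line EC ⇒ M = (-1, 2/3)
M = E + t·(C−E) with t = -3, so EM:MC = t:(1−t) = -3:4

EM:MC = -3/4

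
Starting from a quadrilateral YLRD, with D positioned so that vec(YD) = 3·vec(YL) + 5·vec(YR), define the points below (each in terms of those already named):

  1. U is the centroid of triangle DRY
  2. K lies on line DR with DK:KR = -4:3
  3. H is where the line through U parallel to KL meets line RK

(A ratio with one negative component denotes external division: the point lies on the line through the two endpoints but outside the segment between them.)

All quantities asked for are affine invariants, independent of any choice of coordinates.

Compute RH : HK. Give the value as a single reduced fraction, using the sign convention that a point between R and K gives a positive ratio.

Choose coordinates Y = (0, 0), L = (1, 0), R = (0, 1), D = (3, 5).
1. U is the centroid of triangle DRY ⇒ U = (1, 2)
2. K lies on line DR with DK:KR = -4:3 ⇒ K = (-9, -11)
3. H is where the line through U parallel to KL meets line RK ⇒ H = (-3/7, 3/7)
H = R + t·(K−R) with t = 1/21, so RH:HK = t:(1−t) = 1/21:20/21

RH:HK = 1/20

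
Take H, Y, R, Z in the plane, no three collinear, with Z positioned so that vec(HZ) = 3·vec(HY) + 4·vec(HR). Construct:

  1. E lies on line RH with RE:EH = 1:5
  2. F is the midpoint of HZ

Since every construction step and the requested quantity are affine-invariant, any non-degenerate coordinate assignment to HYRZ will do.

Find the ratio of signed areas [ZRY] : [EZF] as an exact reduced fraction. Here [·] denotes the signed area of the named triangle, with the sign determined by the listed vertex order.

Set H = (0, 0), Y = (1, 0), R = (0, 1), Z = (3, 4); any affine frame gives the same invariant.
1. E lies on line RH with RE:EH = 1:5 ⇒ E = (0, 5/6)
2. F is the midpoint of HZ ⇒ F = (3/2, 2)
2·[ZRY] = 6, 2·[EZF] = -5/4
[ZRY]:[EZF] = 6:-5/4 = -24/5

[ZRY]:[EZF] = -24/5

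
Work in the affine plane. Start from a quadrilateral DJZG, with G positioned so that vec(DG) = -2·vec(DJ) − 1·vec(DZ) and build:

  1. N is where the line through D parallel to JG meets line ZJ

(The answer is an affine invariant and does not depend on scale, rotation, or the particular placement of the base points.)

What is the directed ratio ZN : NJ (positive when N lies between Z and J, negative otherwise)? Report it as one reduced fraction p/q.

ZN:NJ = 3

Set D = (0, 0), J = (1, 0), Z = (0, 1), G = (-2, -1); any affine frame gives the same invariant.
1. N is where the line through D parallel to JG meets line ZJ ⇒ N = (3/4, 1/4)
N = Z + t·(J−Z) with t = 3/4, so ZN:NJ = t:(1−t) = 3/4:1/4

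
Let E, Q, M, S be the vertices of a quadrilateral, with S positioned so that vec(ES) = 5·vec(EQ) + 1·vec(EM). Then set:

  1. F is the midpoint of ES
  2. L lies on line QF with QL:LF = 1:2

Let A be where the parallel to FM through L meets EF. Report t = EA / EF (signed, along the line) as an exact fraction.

t = 7/15

Choose coordinates E = (0, 0), Q = (1, 0), M = (0, 1), S = (5, 1).
1. F is the midpoint of ES ⇒ F = (5/2, 1/2)
2. L lies on line QF with QL:LF = 1:2 ⇒ L = (3/2, 1/6)
through L parallel to FM: direction (-5/2, 1/2); meets EF at A = (7/6, 7/30)
A = E + t·(F−E) with t = 7/15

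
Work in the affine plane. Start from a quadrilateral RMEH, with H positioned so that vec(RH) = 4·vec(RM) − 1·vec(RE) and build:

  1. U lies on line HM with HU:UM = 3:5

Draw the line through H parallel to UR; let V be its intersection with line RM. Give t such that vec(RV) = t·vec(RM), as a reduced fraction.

t = -3/5

Set R = (0, 0), M = (1, 0), E = (0, 1), H = (4, -1); any affine frame gives the same invariant.
1. U lies on line HM with HU:UM = 3:5 ⇒ U = (23/8, -5/8)
through H parallel to UR: direction (-23/8, 5/8); meets RM at V = (-3/5, 0)
V = R + t·(M−R) with t = -3/5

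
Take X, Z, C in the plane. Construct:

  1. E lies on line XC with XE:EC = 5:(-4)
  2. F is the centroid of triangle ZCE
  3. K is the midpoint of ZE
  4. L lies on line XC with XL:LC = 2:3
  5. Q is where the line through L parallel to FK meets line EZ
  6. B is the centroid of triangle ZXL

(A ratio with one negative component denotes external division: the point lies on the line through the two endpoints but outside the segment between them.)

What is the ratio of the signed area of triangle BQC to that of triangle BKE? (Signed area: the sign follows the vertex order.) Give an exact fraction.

[BQC]:[BKE] = 131/240

Work in coordinates with X = (0, 0), Z = (1, 0), C = (0, 1).
1. E lies on line XC with XE:EC = 5:(-4) ⇒ E = (0, 5)
2. F is the centroid of triangle ZCE ⇒ F = (1/3, 2)
3. K is the midpoint of ZE ⇒ K = (1/2, 5/2)
4. L lies on line XC with XL:LC = 2:3 ⇒ L = (0, 2/5)
5. Q is where the line through L parallel to FK meets line EZ ⇒ Q = (23/40, 17/8)
6. B is the centroid of triangle ZXL ⇒ B = (1/3, 2/15)
2·[BQC] = 131/150, 2·[BKE] = 8/5
[BQC]:[BKE] = 131/150:8/5 = 131/240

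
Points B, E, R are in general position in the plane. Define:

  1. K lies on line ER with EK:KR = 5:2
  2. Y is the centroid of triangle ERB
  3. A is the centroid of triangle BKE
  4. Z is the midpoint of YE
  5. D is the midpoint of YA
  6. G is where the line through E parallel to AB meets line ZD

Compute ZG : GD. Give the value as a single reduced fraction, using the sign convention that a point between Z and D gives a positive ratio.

ZG:GD = -19/34

Assign B = (0, 0), E = (1, 0), R = (0, 1) — the answer is frame-independent, so this choice is without loss of generality.
1. K lies on line ER with EK:KR = 5:2 ⇒ K = (2/7, 5/7)
2. Y is the centroid of triangle ERB ⇒ Y = (1/3, 1/3)
3. A is the centroid of triangle BKE ⇒ A = (3/7, 5/21)
4. Z is the midpoint of YE ⇒ Z = (2/3, 1/6)
5. D is the midpoint of YA ⇒ D = (8/21, 2/7)
6. G is where the line through E parallel to AB meets line ZD ⇒ G = (36/35, 1/63)
G = Z + t·(D−Z) with t = -19/15, so ZG:GD = t:(1−t) = -19/15:34/15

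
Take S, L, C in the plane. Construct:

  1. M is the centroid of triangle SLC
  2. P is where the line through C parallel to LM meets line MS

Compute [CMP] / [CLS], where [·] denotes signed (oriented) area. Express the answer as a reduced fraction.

[CMP]:[CLS] = -1/3

Choose coordinates S = (0, 0), L = (1, 0), C = (0, 1).
1. M is the centroid of triangle SLC ⇒ M = (1/3, 1/3)
2. P is where the line through C parallel to LM meets line MS ⇒ P = (2/3, 2/3)
2·[CMP] = 1/3, 2·[CLS] = -1
[CMP]:[CLS] = 1/3:-1 = -1/3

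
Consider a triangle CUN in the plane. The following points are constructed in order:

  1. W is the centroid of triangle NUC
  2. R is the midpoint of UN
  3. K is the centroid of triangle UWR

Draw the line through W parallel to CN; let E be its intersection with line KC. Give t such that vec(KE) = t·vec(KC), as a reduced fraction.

t = 5/11

Set C = (0, 0), U = (1, 0), N = (0, 1); any affine frame gives the same invariant.
1. W is the centroid of triangle NUC ⇒ W = (1/3, 1/3)
2. R is the midpoint of UN ⇒ R = (1/2, 1/2)
3. K is the centroid of triangle UWR ⇒ K = (11/18, 5/18)
through W parallel to CN: direction (0, 1); meets KC at E = (1/3, 5/33)
E = K + t·(C−K) with t = 5/11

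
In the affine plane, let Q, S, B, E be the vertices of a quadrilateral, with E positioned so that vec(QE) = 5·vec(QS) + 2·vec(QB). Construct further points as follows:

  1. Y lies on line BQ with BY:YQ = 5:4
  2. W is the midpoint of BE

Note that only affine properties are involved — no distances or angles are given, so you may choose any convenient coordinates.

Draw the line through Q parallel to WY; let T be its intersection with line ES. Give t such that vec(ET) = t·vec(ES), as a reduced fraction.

Set Q = (0, 0), S = (1, 0), B = (0, 1), E = (5, 2); any affine frame gives the same invariant.
1. Y lies on line BQ with BY:YQ = 5:4 ⇒ Y = (0, 4/9)
2. W is the midpoint of BE ⇒ W = (5/2, 3/2)
through Q parallel to WY: direction (-5/2, -19/18); meets ES at T = (45/7, 19/7)
T = E + t·(S−E) with t = -5/14

t = -5/14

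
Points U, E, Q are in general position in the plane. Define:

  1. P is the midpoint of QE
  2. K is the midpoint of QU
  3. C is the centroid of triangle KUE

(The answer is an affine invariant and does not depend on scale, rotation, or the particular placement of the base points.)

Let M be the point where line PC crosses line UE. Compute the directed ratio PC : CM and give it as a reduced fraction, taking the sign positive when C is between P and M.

PC:CM = 2

Work in coordinates with U = (0, 0), E = (1, 0), Q = (0, 1).
1. P is the midpoint of QE ⇒ P = (1/2, 1/2)
2. K is the midpoint of QU ⇒ K = (0, 1/2)
3. C is the centroid of triangle KUE ⇒ C = (1/3, 1/6)
line PC meets UE at M = (1/4, 0)
C = P + t·(M−P) with t = 2/3, so PC:CM = 2/3:1/3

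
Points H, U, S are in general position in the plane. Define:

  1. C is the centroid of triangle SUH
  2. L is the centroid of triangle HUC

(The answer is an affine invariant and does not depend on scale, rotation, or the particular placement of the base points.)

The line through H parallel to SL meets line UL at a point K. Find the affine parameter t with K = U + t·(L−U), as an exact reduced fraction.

t = 2

Assign H = (0, 0), U = (1, 0), S = (0, 1) — the answer is frame-independent, so this choice is without loss of generality.
1. C is the centroid of triangle SUH ⇒ C = (1/3, 1/3)
2. L is the centroid of triangle HUC ⇒ L = (4/9, 1/9)
through H parallel to SL: direction (4/9, -8/9); meets UL at K = (-1/9, 2/9)
K = U + t·(L−U) with t = 2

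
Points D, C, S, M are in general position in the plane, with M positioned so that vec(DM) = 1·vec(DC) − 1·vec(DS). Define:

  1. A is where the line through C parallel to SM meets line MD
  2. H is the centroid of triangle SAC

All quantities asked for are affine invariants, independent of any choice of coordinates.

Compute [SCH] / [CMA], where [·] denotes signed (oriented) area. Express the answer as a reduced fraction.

[SCH]:[CMA] = -1/3

Work in coordinates with D = (0, 0), C = (1, 0), S = (0, 1), M = (1, -1).
1. A is where the line through C parallel to SM meets line MD ⇒ A = (2, -2)
2. H is the centroid of triangle SAC ⇒ H = (1, -1/3)
2·[SCH] = -1/3, 2·[CMA] = 1
[SCH]:[CMA] = -1/3:1 = -1/3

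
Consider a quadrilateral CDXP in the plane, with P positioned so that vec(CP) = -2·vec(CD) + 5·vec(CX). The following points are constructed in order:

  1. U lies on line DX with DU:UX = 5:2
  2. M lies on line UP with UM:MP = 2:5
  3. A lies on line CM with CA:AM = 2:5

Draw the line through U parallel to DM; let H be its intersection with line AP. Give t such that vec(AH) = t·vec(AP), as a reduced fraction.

Set C = (0, 0), D = (1, 0), X = (0, 1), P = (-2, 5); any affine frame gives the same invariant.
1. U lies on line DX with DU:UX = 5:2 ⇒ U = (2/7, 5/7)
2. M lies on line UP with UM:MP = 2:5 ⇒ M = (-18/49, 95/49)
3. A lies on line CM with CA:AM = 2:5 ⇒ A = (-36/343, 190/343)
through U parallel to DM: direction (-67/49, 95/49); meets AP at H = (-202/231, 545/231)
H = A + t·(P−A) with t = 67/165

t = 67/165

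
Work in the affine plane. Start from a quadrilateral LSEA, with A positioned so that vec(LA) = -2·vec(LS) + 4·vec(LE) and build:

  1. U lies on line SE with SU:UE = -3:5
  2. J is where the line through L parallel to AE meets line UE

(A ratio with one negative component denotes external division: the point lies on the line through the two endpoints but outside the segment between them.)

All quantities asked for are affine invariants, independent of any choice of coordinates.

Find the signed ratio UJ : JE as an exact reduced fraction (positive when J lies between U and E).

UJ:JE = -9/4

Work in coordinates with L = (0, 0), S = (1, 0), E = (0, 1), A = (-2, 4).
1. U lies on line SE with SU:UE = -3:5 ⇒ U = (5/2, -3/2)
2. J is where the line through L parallel to AE meets line UE ⇒ J = (-2, 3)
J = U + t·(E−U) with t = 9/5, so UJ:JE = t:(1−t) = 9/5:-4/5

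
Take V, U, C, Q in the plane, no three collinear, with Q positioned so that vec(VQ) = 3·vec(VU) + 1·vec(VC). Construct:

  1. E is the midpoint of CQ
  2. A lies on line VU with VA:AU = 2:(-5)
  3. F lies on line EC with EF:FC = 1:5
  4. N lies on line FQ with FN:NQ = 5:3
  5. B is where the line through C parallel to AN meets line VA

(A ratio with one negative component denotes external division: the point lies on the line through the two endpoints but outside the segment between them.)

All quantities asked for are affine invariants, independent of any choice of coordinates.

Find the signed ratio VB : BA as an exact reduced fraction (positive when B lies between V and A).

Choose coordinates V = (0, 0), U = (1, 0), C = (0, 1), Q = (3, 1).
1. E is the midpoint of CQ ⇒ E = (3/2, 1)
2. A lies on line VU with VA:AU = 2:(-5) ⇒ A = (-2/3, 0)
3. F lies on line EC with EF:FC = 1:5 ⇒ F = (5/4, 1)
4. N lies on line FQ with FN:NQ = 5:3 ⇒ N = (75/32, 1)
5. B is where the line through C parallel to AN meets line VA ⇒ B = (-289/96, 0)
B = V + t·(A−V) with t = 289/64, so VB:BA = t:(1−t) = 289/64:-225/64

VB:BA = -289/225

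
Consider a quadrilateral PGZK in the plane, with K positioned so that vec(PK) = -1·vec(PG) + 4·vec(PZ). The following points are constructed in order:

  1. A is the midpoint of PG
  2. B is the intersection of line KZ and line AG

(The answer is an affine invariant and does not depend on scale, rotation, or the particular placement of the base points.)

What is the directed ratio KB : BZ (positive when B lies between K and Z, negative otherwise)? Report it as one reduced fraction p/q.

KB:BZ = -4

Choose coordinates P = (0, 0), G = (1, 0), Z = (0, 1), K = (-1, 4).
1. A is the midpoint of PG ⇒ A = (1/2, 0)
2. B is the intersection of line KZ and line AG ⇒ B = (1/3, 0)
B = K + t·(Z−K) with t = 4/3, so KB:BZ = t:(1−t) = 4/3:-1/3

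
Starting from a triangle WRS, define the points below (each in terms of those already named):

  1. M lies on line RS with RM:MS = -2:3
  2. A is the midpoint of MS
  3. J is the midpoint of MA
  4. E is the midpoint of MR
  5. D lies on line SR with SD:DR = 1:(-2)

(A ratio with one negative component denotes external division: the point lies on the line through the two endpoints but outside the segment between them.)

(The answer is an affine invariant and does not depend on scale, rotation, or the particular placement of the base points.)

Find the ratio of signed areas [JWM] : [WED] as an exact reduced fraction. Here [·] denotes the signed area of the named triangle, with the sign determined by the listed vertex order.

Work in coordinates with W = (0, 0), R = (1, 0), S = (0, 1).
1. M lies on line RS with RM:MS = -2:3 ⇒ M = (3, -2)
2. A is the midpoint of MS ⇒ A = (3/2, -1/2)
3. J is the midpoint of MA ⇒ J = (9/4, -5/4)
4. E is the midpoint of MR ⇒ E = (2, -1)
5. D lies on line SR with SD:DR = 1:(-2) ⇒ D = (-1, 2)
2·[JWM] = 3/4, 2·[WED] = 3
[JWM]:[WED] = 3/4:3 = 1/4

[JWM]:[WED] = 1/4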